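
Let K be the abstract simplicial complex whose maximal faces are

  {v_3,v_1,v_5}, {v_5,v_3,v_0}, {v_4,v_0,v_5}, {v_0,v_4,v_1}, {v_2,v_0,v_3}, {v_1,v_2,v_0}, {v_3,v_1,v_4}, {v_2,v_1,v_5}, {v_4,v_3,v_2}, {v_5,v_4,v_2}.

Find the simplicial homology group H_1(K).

We work with the vertex ordering v_0 < v_1 < v_2 < v_3 < v_4 < v_5. The simplices of K, each written with vertices in increasing order, are:

  0-simplices (6): [v_0], [v_1], [v_2], [v_3], [v_4], [v_5]
  1-simplices (15): (15 of them)
  2-simplices (10): [v_0,v_1,v_2], [v_0,v_1,v_4], [v_0,v_2,v_3], [v_0,v_3,v_5], [v_0,v_4,v_5], [v_1,v_2,v_5], [v_1,v_3,v_4], [v_1,v_3,v_5], [v_2,v_3,v_4], [v_2,v_4,v_5]

so the chain groups are C_0 ≅ Z^6, C_1 ≅ Z^15, C_2 ≅ Z^10.

The boundary map ∂_1: C_1 → C_0 sends each edge [p,q] (with p < q) to q − p.
This gives a 6×15 integer matrix of rank 5; reducing to Smith normal form yields diagonal entries (1,1,1,1,1).

∂_2: C_2 → C_1 maps a triangle to the signed sum of its edges. For instance
  ∂[v_1,v_3,v_4] = [v_3,v_4] − [v_1,v_4] + [v_1,v_3],
  ∂[v_0,v_1,v_4] = [v_1,v_4] − [v_0,v_4] + [v_0,v_1].
As a 15×10 matrix over Z this has rank 10, with invariant factors (1,1,1,1,1,1,1,1,1,2).

Reading off H_k = ker ∂_k / im ∂_{k+1}:

  H_1: rank ker ∂_1 − rank ∂_2 = (15 − 5) − 10 = 0, and ∂_2 has invariant factor 2 > 1, so H_1 ≅ Z/2.

H_1 = Z/2.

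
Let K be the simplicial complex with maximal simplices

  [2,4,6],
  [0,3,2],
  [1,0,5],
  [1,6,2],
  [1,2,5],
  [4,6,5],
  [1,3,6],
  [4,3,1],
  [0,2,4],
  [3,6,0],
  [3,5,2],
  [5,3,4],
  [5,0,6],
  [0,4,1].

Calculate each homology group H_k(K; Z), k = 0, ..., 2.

Order the vertices as 0 < 1 < 2 < 3 < 4 < 5 < 6. Listing each simplex with vertices in this order, K has dimension 2 with simplices:

  0-simplices (7): [0], [1], [2], [3], [4], [5], [6]
  1-simplices (21): [0,1], [0,2], [0,3], [0,4], [0,5], [0,6], [1,2], [1,3], [1,4], [1,5], [1,6], [2,3], [2,4], [2,5], [2,6], [3,4], [3,5], [3,6], [4,5], [4,6], [5,6]
  2-simplices (14): [0,1,4], [0,1,5], [0,2,3], [0,2,4], [0,3,6], [0,5,6], [1,2,5], [1,2,6], [1,3,4], [1,3,6], [2,3,5], [2,4,6], [3,4,5], [4,5,6]

giving chain groups C_0 ≅ Z^7, C_1 ≅ Z^21, C_2 ≅ Z^14.

The boundary map ∂_1: C_1 → C_0 is given by ∂[p,q] = [q] − [p]. For instance
  ∂[1,5] = [5] − [1].
This gives a 7×21 integer matrix of rank 6; reducing to Smith normal form yields diagonal entries (1,1,1,1,1,1).

Boundary ∂_2: C_2 → C_1 maps a triangle to the signed sum of its edges. For instance
  ∂[1,2,5] = [2,5] − [1,5] + [1,2],
  ∂[1,3,4] = [3,4] − [1,4] + [1,3].
The 21×14 boundary matrix has rank 13 and Smith normal form diag(1,1,1,1,1,1,1,1,1,1,1,1,1).

Reading off H_k = ker ∂_k / im ∂_{k+1}:

  H_0: rank C_0 − rank ∂_1 = 7 − 6 = 1, and the invariant factors of ∂_1 are all 1, so H_0 ≅ Z.
  H_1: rank ker ∂_1 − rank ∂_2 = (21 − 6) − 13 = 2, and the invariant factors of ∂_2 are all 1, so H_1 ≅ Z^2.
  H_2: rank ker ∂_2 − rank ∂_3 = (14 − 13) − 0 = 1, and there is no ∂_3, so H_2 ≅ Z.

(K is a triangulation of the torus T^2.)

H_0 ≅ Z,  H_1 ≅ Z^2,  H_2 ≅ Z.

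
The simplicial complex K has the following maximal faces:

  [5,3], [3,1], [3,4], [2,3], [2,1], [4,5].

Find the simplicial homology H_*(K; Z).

Take the total order 1 < 2 < 3 < 4 < 5 on the vertex set. Then K (dimension 1) consists of the simplices:

  0-simplices (5): [1], [2], [3], [4], [5]
  1-simplices (6): [1,2], [1,3], [2,3], [3,4], [3,5], [4,5]

Hence C_0 ≅ Z^5, C_1 ≅ Z^6.

The boundary map ∂_1: C_1 → C_0 is given by ∂[p,q] = [q] − [p]. For instance
  ∂[4,5] = [5] − [4].
The 5×6 boundary matrix has rank 4 and Smith normal form diag(1,1,1,1).

Computing H_k = (kernel of ∂_k) / (image of ∂_{k+1}):

  H_0: rank C_0 − rank ∂_1 = 5 − 4 = 1, and the invariant factors of ∂_1 are all 1, so H_0 = Z.
  H_1: rank ker ∂_1 − rank ∂_2 = (6 − 4) − 0 = 2, and there is no ∂_2, so H_1 = Z^2.

(K is a triangulation of a wedge of 2 circles.)

H_0 = Z,  H_1 = Z^2.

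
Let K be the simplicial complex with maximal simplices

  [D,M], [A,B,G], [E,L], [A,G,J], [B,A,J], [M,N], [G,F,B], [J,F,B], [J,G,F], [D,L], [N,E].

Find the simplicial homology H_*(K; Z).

Fix the vertex order A < B < D < E < F < G < J < L < M < N and write every simplex with vertices in increasing order. Then dim K = 2 and the simplices of K are:

  0-simplices (10): A, B, D, E, F, G, J, L, M, N
  1-simplices (14): AB, AG, AJ, BF, BG, BJ, DL, DM, EL, EN, FG, FJ, GJ, MN
  2-simplices (6): ABG, ABJ, AGJ, BFG, BFJ, FGJ

Hence C_0 ≅ Z^10, C_1 ≅ Z^14, C_2 ≅ Z^6.

Boundary ∂_1: C_1 → C_0 maps an edge to its endpoints' difference, ∂[p,q] = q − p.
The 10×14 boundary matrix has rank 8 and Smith normal form diag(1,1,1,1,1,1,1,1).

∂_2: C_2 → C_1 acts by ∂[p,q,r] = [q,r] − [p,r] + [p,q]. For instance
  ∂ABG = BG − AG + AB,
  ∂FGJ = GJ − FJ + FG.
The 14×6 boundary matrix has rank 5 and Smith normal form diag(1,1,1,1,1).

From H_k ≅ ker(∂_k) / im(∂_{k+1}) we obtain:

  H_0: rank C_0 − rank ∂_1 = 10 − 8 = 2, and the invariant factors of ∂_1 are all 1, so H_0 = Z^2.
  H_1: rank ker ∂_1 − rank ∂_2 = (14 − 8) − 5 = 1, and the invariant factors of ∂_2 are all 1, so H_1 = Z.
  H_2: rank ker ∂_2 − rank ∂_3 = (6 − 5) − 0 = 1, and there is no ∂_3, so H_2 = Z.

(K is a triangulation of the disjoint union of the circle S^1 and the 2-sphere S^2.)

H_0 ≅ Z^2,  H_1 ≅ Z,  H_2 ≅ Z.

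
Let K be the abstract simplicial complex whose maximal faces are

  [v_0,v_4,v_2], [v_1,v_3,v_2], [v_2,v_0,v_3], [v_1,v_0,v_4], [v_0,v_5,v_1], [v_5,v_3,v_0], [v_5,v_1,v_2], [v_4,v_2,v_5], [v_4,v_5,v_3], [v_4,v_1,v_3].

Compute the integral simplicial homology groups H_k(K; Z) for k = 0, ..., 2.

Order the vertices as v_0 < v_1 < v_2 < v_3 < v_4 < v_5. Listing each simplex with vertices in this order, K has dimension 2 with simplices:

  0-simplices (6): [v_0], [v_1], [v_2], [v_3], [v_4], [v_5]
  1-simplices (15): (15 of them)
  2-simplices (10): [v_0,v_1,v_4], [v_0,v_1,v_5], [v_0,v_2,v_3], [v_0,v_2,v_4], [v_0,v_3,v_5], [v_1,v_2,v_3], [v_1,v_2,v_5], [v_1,v_3,v_4], [v_2,v_4,v_5], [v_3,v_4,v_5]

giving chain groups C_0 ≅ Z^6, C_1 ≅ Z^15, C_2 ≅ Z^10.

The boundary map ∂_1: C_1 → C_0 sends each edge [p,q] (with p < q) to q − p.
This gives a 6×15 integer matrix of rank 5; reducing to Smith normal form yields diagonal entries (1,1,1,1,1).

The boundary map ∂_2: C_2 → C_1 sends each 2-simplex [p,q,r] to [q,r] − [p,r] + [p,q]. For instance
  ∂[v_0,v_1,v_5] = [v_1,v_5] − [v_0,v_5] + [v_0,v_1],
  ∂[v_1,v_2,v_3] = [v_2,v_3] − [v_1,v_3] + [v_1,v_2].
As a 15×10 matrix over Z this has rank 10, with invariant factors (1,1,1,1,1,1,1,1,1,2).

Now H_k = ker ∂_k / im ∂_{k+1}, so:

  H_0: rank C_0 − rank ∂_1 = 6 − 5 = 1, and the invariant factors of ∂_1 are all 1, so H_0 ≅ Z.
  H_1: rank ker ∂_1 − rank ∂_2 = (15 − 5) − 10 = 0, and ∂_2 has invariant factor 2 > 1, so H_1 ≅ Z/2.
  H_2: rank ker ∂_2 − rank ∂_3 = (10 − 10) − 0 = 0, and there is no ∂_3, so H_2 ≅ 0.

H_0 = Z,  H_1 = Z/2,  H_2 = 0.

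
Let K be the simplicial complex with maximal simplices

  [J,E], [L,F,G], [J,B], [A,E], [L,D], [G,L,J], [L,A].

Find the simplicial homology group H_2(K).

Fix the vertex order A < B < D < E < F < G < J < L and write every simplex with vertices in increasing order. Then dim K = 2 and the simplices of K are:

  0-simplices (8): A, B, D, E, F, G, J, L
  1-simplices (10): AE, AL, BJ, DL, EJ, FG, FL, GJ, GL, JL
  2-simplices (2): FGL, GJL

so the chain groups are C_0 ≅ Z^8, C_1 ≅ Z^10, C_2 ≅ Z^2.

Boundary ∂_1: C_1 → C_0 sends each edge [p,q] (with p < q) to q − p. For instance
  ∂EJ = J − E.
As a 8×10 matrix over Z this has rank 7, with invariant factors (1,1,1,1,1,1,1).

∂_2: C_2 → C_1 acts by ∂[p,q,r] = [q,r] − [p,r] + [p,q]. For instance
  ∂FGL = GL − FL + FG,
  ∂GJL = JL − GL + GJ.
The 10×2 boundary matrix has rank 2 and Smith normal form diag(1,1).

From H_k ≅ ker(∂_k) / im(∂_{k+1}) we obtain:

  H_2: rank ker ∂_2 − rank ∂_3 = (2 − 2) − 0 = 0, and there is no ∂_3, so H_2 = 0.

H_2 = 0.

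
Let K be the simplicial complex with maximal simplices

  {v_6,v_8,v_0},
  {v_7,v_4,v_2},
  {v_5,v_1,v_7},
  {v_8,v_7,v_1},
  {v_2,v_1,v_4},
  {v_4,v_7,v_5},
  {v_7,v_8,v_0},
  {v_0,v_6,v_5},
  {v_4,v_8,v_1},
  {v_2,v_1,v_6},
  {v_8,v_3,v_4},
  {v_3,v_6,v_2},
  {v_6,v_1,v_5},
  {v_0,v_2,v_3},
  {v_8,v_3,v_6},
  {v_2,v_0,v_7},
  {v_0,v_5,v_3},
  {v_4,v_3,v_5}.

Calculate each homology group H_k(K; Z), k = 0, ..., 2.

H_0 ≅ Z,  H_1 ≅ Z ⊕ Z/2Z,  H_2 = 0.

K has 9 vertices, 27 edges, 18 triangles.
rank ∂_0 = 0, rank ∂_1 = 8 ⇒ b_0 = 9 − 0 − 8 = 1; all invariant factors of ∂_1 are 1 so no torsion. So H_0 = Z.
rank ∂_1 = 8, rank ∂_2 = 18 ⇒ b_1 = 27 − 8 − 18 = 1; ∂_2 has invariant factor(s) [2] giving torsion. So H_1 = Z ⊕ Z/2Z.
rank ∂_2 = 18, rank ∂_3 = 0 ⇒ b_2 = 18 − 18 − 0 = 0. So H_2 = 0.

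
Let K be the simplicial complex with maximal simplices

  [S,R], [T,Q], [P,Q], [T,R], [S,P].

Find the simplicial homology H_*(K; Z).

H_0 = Z,  H_1 = Z.

Take the total order P < Q < R < S < T on the vertex set. Then K (dimension 1) consists of the simplices:

  0-simplices (5): P, Q, R, S, T
  1-simplices (5): PQ, PS, QT, RS, RT

Hence C_0 ≅ Z^5, C_1 ≅ Z^5.

∂_1: C_1 → C_0 is given by ∂[p,q] = [q] − [p]. For instance
  ∂RS = S − R.
As a 5×5 matrix over Z this has rank 4, with invariant factors (1,1,1,1).

From H_k ≅ ker(∂_k) / im(∂_{k+1}) we obtain:

  H_0: rank C_0 − rank ∂_1 = 5 − 4 = 1, and the invariant factors of ∂_1 are all 1, so H_0 ≅ Z.
  H_1: rank ker ∂_1 − rank ∂_2 = (5 − 4) − 0 = 1, and there is no ∂_2, so H_1 ≅ Z.

(K is a triangulation of the circle S^1.)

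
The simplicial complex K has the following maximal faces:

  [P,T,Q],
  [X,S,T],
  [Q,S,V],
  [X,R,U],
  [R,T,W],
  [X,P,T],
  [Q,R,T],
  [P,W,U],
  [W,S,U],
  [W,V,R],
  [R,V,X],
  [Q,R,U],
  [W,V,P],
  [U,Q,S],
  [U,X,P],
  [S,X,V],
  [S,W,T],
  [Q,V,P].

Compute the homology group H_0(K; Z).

Fix the vertex order P < Q < R < S < T < U < V < W < X and write every simplex with vertices in increasing order. Then dim K = 2 and the simplices of K are:

  0-simplices (9): P, Q, R, S, T, U, V, W, X
  1-simplices (27): PQ, PT, PU, PV, PW, PX, QR, QS, QT, QU, QV, RT, RU, RV, RW, RX, ST, SU, SV, SW, SX, TW, TX, UW, UX, VW, VX
  2-simplices (18): PQT, PQV, PTX, PUW, PUX, PVW, QRT, QRU, QSU, QSV, RTW, RUX, RVW, RVX, STW, STX, SUW, SVX

so the chain groups are C_0 ≅ Z^9, C_1 ≅ Z^27, C_2 ≅ Z^18.

Boundary ∂_1: C_1 → C_0 is given by ∂[p,q] = [q] − [p]. For instance
  ∂PV = V − P.
As a 9×27 matrix over Z this has rank 8, with invariant factors (1,1,1,1,1,1,1,1).

∂_2: C_2 → C_1 sends each 2-simplex [p,q,r] to [q,r] − [p,r] + [p,q]. For instance
  ∂QSU = SU − QU + QS,
  ∂STW = TW − SW + ST.
The 27×18 boundary matrix has rank 17 and Smith normal form diag(1,1,1,1,1,1,1,1,1,1,1,1,1,1,1,1,1).

Reading off H_k = ker ∂_k / im ∂_{k+1}:

  H_0: rank C_0 − rank ∂_1 = 9 − 8 = 1, and the invariant factors of ∂_1 are all 1, so H_0 ≅ Z.

H_0 ≅ Z.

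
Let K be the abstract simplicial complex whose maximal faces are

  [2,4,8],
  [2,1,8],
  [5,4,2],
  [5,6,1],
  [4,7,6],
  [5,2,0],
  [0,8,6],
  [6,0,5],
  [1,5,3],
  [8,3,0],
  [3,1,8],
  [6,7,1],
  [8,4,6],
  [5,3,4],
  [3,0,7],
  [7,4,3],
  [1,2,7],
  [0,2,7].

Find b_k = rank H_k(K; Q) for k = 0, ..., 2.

We work with the vertex ordering 0 < 1 < 2 < 3 < 4 < 5 < 6 < 7 < 8. The simplices of K, each written with vertices in increasing order, are:

  0-simplices (9): [0], [1], [2], [3], [4], [5], [6], [7], [8]
  1-simplices (27): (27 of them)
  2-simplices (18): [0,2,5], [0,2,7], [0,3,7], [0,3,8], [0,5,6], [0,6,8], [1,2,7], [1,2,8], [1,3,5], [1,3,8], [1,5,6], [1,6,7], [2,4,5], [2,4,8], [3,4,5], [3,4,7], [4,6,7], [4,6,8]

Hence C_0 ≅ Z^9, C_1 ≅ Z^27, C_2 ≅ Z^18.

The boundary map ∂_1: C_1 → C_0 maps an edge to its endpoints' difference, ∂[p,q] = q − p.
The resulting 9×27 matrix has rank 8, and its Smith normal form has invariant factors (1,1,1,1,1,1,1,1).

∂_2: C_2 → C_1 maps a triangle to the signed sum of its edges. For instance
  ∂[0,3,7] = [3,7] − [0,7] + [0,3],
  ∂[1,6,7] = [6,7] − [1,7] + [1,6].
The resulting 27×18 matrix has rank 17, and its Smith normal form has invariant factors (1,1,1,1,1,1,1,1,1,1,1,1,1,1,1,1,1).

Now H_k = ker ∂_k / im ∂_{k+1}, so:

  H_0: rank C_0 − rank ∂_1 = 9 − 8 = 1, and the invariant factors of ∂_1 are all 1, so H_0 = Z.
  H_1: rank ker ∂_1 − rank ∂_2 = (27 − 8) − 17 = 2, and the invariant factors of ∂_2 are all 1, so H_1 = Z^2.
  H_2: rank ker ∂_2 − rank ∂_3 = (18 − 17) − 0 = 1, and there is no ∂_3, so H_2 = Z.

As a check, the Euler characteristic is 9 − 27 + 18 = 0, which agrees with 1 − 2 + 1 = 0.
(K is a triangulation of the torus T^2.)

Hence the Betti numbers are b_0 = 1, b_1 = 2, b_2 = 1.

b_0 = 1, b_1 = 2, b_2 = 1.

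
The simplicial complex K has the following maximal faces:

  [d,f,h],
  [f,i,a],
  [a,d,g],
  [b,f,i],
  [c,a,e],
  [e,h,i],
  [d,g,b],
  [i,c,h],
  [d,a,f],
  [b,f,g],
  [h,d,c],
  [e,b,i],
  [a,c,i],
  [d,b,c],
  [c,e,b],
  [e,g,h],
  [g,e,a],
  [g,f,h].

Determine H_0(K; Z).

H_0 = Z.

Fix the vertex order a < b < c < d < e < f < g < h < i and write every simplex with vertices in increasing order. Then dim K = 2 and the simplices of K are:

  0-simplices (9): a, b, c, d, e, f, g, h, i
  1-simplices (27): ac, ad, ae, af, ag, ai, bc, bd, be, bf, bg, bi, cd, ce, ch, ci, df, dg, dh, eg, eh, ei, fg, fh, fi, gh, hi
  2-simplices (18): ace, aci, adf, adg, aeg, afi, bcd, bce, bdg, bei, bfg, bfi, cdh, chi, dfh, egh, ehi, fgh

Hence C_0 ≅ Z^9, C_1 ≅ Z^27, C_2 ≅ Z^18.

∂_1: C_1 → C_0 maps an edge to its endpoints' difference, ∂[p,q] = q − p. For instance
  ∂fg = g − f.
This gives a 9×27 integer matrix of rank 8; reducing to Smith normal form yields diagonal entries (1,1,1,1,1,1,1,1).

∂_2: C_2 → C_1 acts by ∂[p,q,r] = [q,r] − [p,r] + [p,q]. For instance
  ∂bce = ce − be + bc,
  ∂bcd = cd − bd + bc.
The resulting 27×18 matrix has rank 18, and its Smith normal form has invariant factors (1,1,1,1,1,1,1,1,1,1,1,1,1,1,1,1,1,2).

Computing H_k = (kernel of ∂_k) / (image of ∂_{k+1}):

  H_0: rank C_0 − rank ∂_1 = 9 − 8 = 1, and the invariant factors of ∂_1 are all 1, so H_0 = Z.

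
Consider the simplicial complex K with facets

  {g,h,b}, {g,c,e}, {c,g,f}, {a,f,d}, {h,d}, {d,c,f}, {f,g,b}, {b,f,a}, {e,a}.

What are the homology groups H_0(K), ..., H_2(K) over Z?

Take the total order a < b < c < d < e < f < g < h on the vertex set. Then K (dimension 2) consists of the simplices:

  0-simplices (8): a, b, c, d, e, f, g, h
  1-simplices (16): ab, ad, ae, af, bf, bg, bh, cd, ce, cf, cg, df, dh, eg, fg, gh
  2-simplices (7): abf, adf, bfg, bgh, cdf, ceg, cfg

Hence C_0 ≅ Z^8, C_1 ≅ Z^16, C_2 ≅ Z^7.

The boundary map ∂_1: C_1 → C_0 sends each edge [p,q] (with p < q) to q − p. For instance
  ∂ab = b − a.
As a 8×16 matrix over Z this has rank 7, with invariant factors (1,1,1,1,1,1,1).

∂_2: C_2 → C_1 acts by ∂[p,q,r] = [q,r] − [p,r] + [p,q]. For instance
  ∂abf = bf − af + ab,
  ∂bfg = fg − bg + bf.
As a 16×7 matrix over Z this has rank 7, with invariant factors (1,1,1,1,1,1,1).

Reading off H_k = ker ∂_k / im ∂_{k+1}:

  H_0: rank C_0 − rank ∂_1 = 8 − 7 = 1, and the invariant factors of ∂_1 are all 1, so H_0 ≅ Z.
  H_1: rank ker ∂_1 − rank ∂_2 = (16 − 7) − 7 = 2, and the invariant factors of ∂_2 are all 1, so H_1 ≅ Z^2.
  H_2: rank ker ∂_2 − rank ∂_3 = (7 − 7) − 0 = 0, and there is no ∂_3, so H_2 ≅ 0.

H_0 ≅ Z,  H_1 ≅ Z^2,  H_2 = 0.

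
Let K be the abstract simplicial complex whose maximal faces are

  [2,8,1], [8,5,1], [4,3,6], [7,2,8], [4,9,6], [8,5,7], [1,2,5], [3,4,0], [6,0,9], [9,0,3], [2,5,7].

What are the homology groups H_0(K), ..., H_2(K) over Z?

H_0 ≅ Z^2,  H_1 ≅ Z,  H_2 ≅ Z.

Fix the vertex order 0 < 1 < 2 < 3 < 4 < 5 < 6 < 7 < 8 < 9 and write every simplex with vertices in increasing order. Then dim K = 2 and the simplices of K are:

  0-simplices (10): [0], [1], [2], [3], [4], [5], [6], [7], [8], [9]
  1-simplices (19): [0,3], [0,4], [0,6], [0,9], [1,2], [1,5], [1,8], [2,5], [2,7], [2,8], [3,4], [3,6], [3,9], [4,6], [4,9], [5,7], [5,8], [6,9], [7,8]
  2-simplices (11): [0,3,4], [0,3,9], [0,6,9], [1,2,5], [1,2,8], [1,5,8], [2,5,7], [2,7,8], [3,4,6], [4,6,9], [5,7,8]

Hence C_0 ≅ Z^10, C_1 ≅ Z^19, C_2 ≅ Z^11.

Boundary ∂_1: C_1 → C_0 is given by ∂[p,q] = [q] − [p]. For instance
  ∂[5,8] = [8] − [5].
The 10×19 boundary matrix has rank 8 and Smith normal form diag(1,1,1,1,1,1,1,1).

The boundary map ∂_2: C_2 → C_1 sends each 2-simplex [p,q,r] to [q,r] − [p,r] + [p,q]. For instance
  ∂[0,3,9] = [3,9] − [0,9] + [0,3],
  ∂[2,7,8] = [7,8] − [2,8] + [2,7].
The 19×11 boundary matrix has rank 10 and Smith normal form diag(1,1,1,1,1,1,1,1,1,1).

Now H_k = ker ∂_k / im ∂_{k+1}, so:

  H_0: rank C_0 − rank ∂_1 = 10 − 8 = 2, and the invariant factors of ∂_1 are all 1, so H_0 ≅ Z^2.
  H_1: rank ker ∂_1 − rank ∂_2 = (19 − 8) − 10 = 1, and the invariant factors of ∂_2 are all 1, so H_1 ≅ Z.
  H_2: rank ker ∂_2 − rank ∂_3 = (11 − 10) − 0 = 1, and there is no ∂_3, so H_2 ≅ Z.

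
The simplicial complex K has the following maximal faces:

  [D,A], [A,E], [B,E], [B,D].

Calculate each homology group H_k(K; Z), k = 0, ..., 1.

H_0 ≅ Z,  H_1 ≅ Z.

Fix the vertex order A < B < D < E and write every simplex with vertices in increasing order. Then dim K = 1 and the simplices of K are:

  0-simplices (4): A, B, D, E
  1-simplices (4): AD, AE, BD, BE

so the chain groups are C_0 ≅ Z^4, C_1 ≅ Z^4.

The boundary map ∂_1: C_1 → C_0 sends each edge [p,q] (with p < q) to q − p. For instance
  ∂BD = D − B.
As a 4×4 matrix over Z this has rank 3, with invariant factors (1,1,1).

From H_k ≅ ker(∂_k) / im(∂_{k+1}) we obtain:

  H_0: rank C_0 − rank ∂_1 = 4 − 3 = 1, and the invariant factors of ∂_1 are all 1, so H_0 = Z.
  H_1: rank ker ∂_1 − rank ∂_2 = (4 − 3) − 0 = 1, and there is no ∂_2, so H_1 = Z.

As a check, the Euler characteristic is 4 − 4 = 0, which agrees with 1 − 1 = 0.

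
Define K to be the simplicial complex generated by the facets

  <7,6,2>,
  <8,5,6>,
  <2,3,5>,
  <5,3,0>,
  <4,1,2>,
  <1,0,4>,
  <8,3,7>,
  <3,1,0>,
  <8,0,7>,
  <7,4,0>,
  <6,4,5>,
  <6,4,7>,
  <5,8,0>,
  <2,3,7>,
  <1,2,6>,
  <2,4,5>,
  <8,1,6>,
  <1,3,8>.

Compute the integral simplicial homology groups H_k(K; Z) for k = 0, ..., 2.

Fix the vertex order 0 < 1 < 2 < 3 < 4 < 5 < 6 < 7 < 8 and write every simplex with vertices in increasing order. Then dim K = 2 and the simplices of K are:

  0-simplices (9): [0], [1], [2], [3], [4], [5], [6], [7], [8]
  1-simplices (27): (27 of them)
  2-simplices (18): [0,1,3], [0,1,4], [0,3,5], [0,4,7], [0,5,8], [0,7,8], [1,2,4], [1,2,6], [1,3,8], [1,6,8], [2,3,5], [2,3,7], [2,4,5], [2,6,7], [3,7,8], [4,5,6], [4,6,7], [5,6,8]

giving chain groups C_0 ≅ Z^9, C_1 ≅ Z^27, C_2 ≅ Z^18.

∂_1: C_1 → C_0 sends each edge [p,q] (with p < q) to q − p. For instance
  ∂[0,7] = [7] − [0].
As a 9×27 matrix over Z this has rank 8, with invariant factors (1,1,1,1,1,1,1,1).

∂_2: C_2 → C_1 sends each 2-simplex [p,q,r] to [q,r] − [p,r] + [p,q]. For instance
  ∂[2,6,7] = [6,7] − [2,7] + [2,6],
  ∂[4,5,6] = [5,6] − [4,6] + [4,5].
The 27×18 boundary matrix has rank 18 and Smith normal form diag(1,1,1,1,1,1,1,1,1,1,1,1,1,1,1,1,1,2).

Now H_k = ker ∂_k / im ∂_{k+1}, so:

  H_0: rank C_0 − rank ∂_1 = 9 − 8 = 1, and the invariant factors of ∂_1 are all 1, so H_0 ≅ Z.
  H_1: rank ker ∂_1 − rank ∂_2 = (27 − 8) − 18 = 1, and ∂_2 has invariant factor 2 > 1, so H_1 ≅ Z ⊕ Z/2Z.
  H_2: rank ker ∂_2 − rank ∂_3 = (18 − 18) − 0 = 0, and there is no ∂_3, so H_2 ≅ 0.

H_0 ≅ Z,  H_1 ≅ Z ⊕ Z/2Z,  H_2 = 0.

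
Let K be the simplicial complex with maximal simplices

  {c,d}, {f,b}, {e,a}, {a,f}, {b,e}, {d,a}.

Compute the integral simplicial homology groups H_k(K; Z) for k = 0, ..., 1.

H_0 ≅ Z,  H_1 ≅ Z.

We work with the vertex ordering a < b < c < d < e < f. The simplices of K, each written with vertices in increasing order, are:

  0-simplices (6): a, b, c, d, e, f
  1-simplices (6): ad, ae, af, be, bf, cd

Hence C_0 ≅ Z^6, C_1 ≅ Z^6.

∂_1: C_1 → C_0 is given by ∂[p,q] = [q] − [p]. For instance
  ∂ad = d − a.
This gives a 6×6 integer matrix of rank 5; reducing to Smith normal form yields diagonal entries (1,1,1,1,1).

Reading off H_k = ker ∂_k / im ∂_{k+1}:

  H_0: rank C_0 − rank ∂_1 = 6 − 5 = 1, and the invariant factors of ∂_1 are all 1, so H_0 ≅ Z.
  H_1: rank ker ∂_1 − rank ∂_2 = (6 − 5) − 0 = 1, and there is no ∂_2, so H_1 ≅ Z.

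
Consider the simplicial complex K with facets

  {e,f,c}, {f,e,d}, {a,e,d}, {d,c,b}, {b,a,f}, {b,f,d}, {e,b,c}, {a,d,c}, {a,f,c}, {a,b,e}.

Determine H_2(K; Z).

We work with the vertex ordering a < b < c < d < e < f. The simplices of K, each written with vertices in increasing order, are:

  0-simplices (6): a, b, c, d, e, f
  1-simplices (15): ab, ac, ad, ae, af, bc, bd, be, bf, cd, ce, cf, de, df, ef
  2-simplices (10): abe, abf, acd, acf, ade, bcd, bce, bdf, cef, def

so the chain groups are C_0 ≅ Z^6, C_1 ≅ Z^15, C_2 ≅ Z^10.

Boundary ∂_1: C_1 → C_0 maps an edge to its endpoints' difference, ∂[p,q] = q − p.
The 6×15 boundary matrix has rank 5 and Smith normal form diag(1,1,1,1,1).

Boundary ∂_2: C_2 → C_1 sends each 2-simplex [p,q,r] to [q,r] − [p,r] + [p,q]. For instance
  ∂acd = cd − ad + ac,
  ∂bcd = cd − bd + bc.
As a 15×10 matrix over Z this has rank 10, with invariant factors (1,1,1,1,1,1,1,1,1,2).

Computing H_k = (kernel of ∂_k) / (image of ∂_{k+1}):

  H_2: rank ker ∂_2 − rank ∂_3 = (10 − 10) − 0 = 0, and there is no ∂_3, so H_2 ≅ 0.

H_2 = 0.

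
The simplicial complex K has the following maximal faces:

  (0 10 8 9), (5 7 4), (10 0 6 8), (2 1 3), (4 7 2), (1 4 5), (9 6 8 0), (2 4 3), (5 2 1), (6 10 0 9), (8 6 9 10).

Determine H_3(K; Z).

H_3 ≅ Z.

Order the vertices as 0 < 1 < 2 < 3 < 4 < 5 < 6 < 7 < 8 < 9 < 10. Listing each simplex with vertices in this order, K has dimension 3 with simplices:

  0-simplices (11): [0], [1], [2], [3], [4], [5], [6], [7], [8], [9], [10]
  1-simplices (22): [0,6], [0,8], [0,9], [0,10], [1,2], [1,3], [1,4], [1,5], [2,3], [2,4], [2,5], [2,7], [3,4], [4,5], [4,7], [5,7], [6,8], [6,9], [6,10], [8,9], [8,10], [9,10]
  2-simplices (16): [0,6,8], [0,6,9], [0,6,10], [0,8,9], [0,8,10], [0,9,10], [1,2,3], [1,2,5], [1,4,5], [2,3,4], [2,4,7], [4,5,7], [6,8,9], [6,8,10], [6,9,10], [8,9,10]
  3-simplices (5): [0,6,8,9], [0,6,8,10], [0,6,9,10], [0,8,9,10], [6,8,9,10]

so the chain groups are C_0 ≅ Z^11, C_1 ≅ Z^22, C_2 ≅ Z^16, C_3 ≅ Z^5.

Boundary ∂_1: C_1 → C_0 is given by ∂[p,q] = [q] − [p]. For instance
  ∂[6,9] = [9] − [6].
This gives a 11×22 integer matrix of rank 9; reducing to Smith normal form yields diagonal entries (1,1,1,1,1,1,1,1,1).

∂_2: C_2 → C_1 acts by ∂[p,q,r] = [q,r] − [p,r] + [p,q]. For instance
  ∂[0,6,9] = [6,9] − [0,9] + [0,6],
  ∂[1,2,3] = [2,3] − [1,3] + [1,2].
The 22×16 boundary matrix has rank 12 and Smith normal form diag(1,1,1,1,1,1,1,1,1,1,1,1).

The boundary map ∂_3: C_3 → C_2 sends each 3-simplex σ to the alternating sum Σ_i (−1)^i (σ with its i-th vertex removed). For instance
  ∂[0,6,8,9] = [6,8,9] − [0,8,9] + [0,6,9] − [0,6,8],
  ∂[0,8,9,10] = [8,9,10] − [0,9,10] + [0,8,10] − [0,8,9].
The 16×5 boundary matrix has rank 4 and Smith normal form diag(1,1,1,1).

Reading off H_k = ker ∂_k / im ∂_{k+1}:

  H_3: rank ker ∂_3 − rank ∂_4 = (5 − 4) − 0 = 1, and there is no ∂_4, so H_3 = Z.

(K is a triangulation of the disjoint union of the 3-sphere S^3 and the cylinder S^1 x I.)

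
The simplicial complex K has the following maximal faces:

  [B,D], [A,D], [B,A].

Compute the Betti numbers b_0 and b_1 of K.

b_0 = 1, b_1 = 1.

We work with the vertex ordering A < B < D. The simplices of K, each written with vertices in increasing order, are:

  0-simplices (3): A, B, D
  1-simplices (3): AB, AD, BD

giving chain groups C_0 ≅ Z^3, C_1 ≅ Z^3.

The boundary map ∂_1: C_1 → C_0 maps an edge to its endpoints' difference, ∂[p,q] = q − p. For instance
  ∂AB = B − A.
The resulting 3×3 matrix has rank 2, and its Smith normal form has invariant factors (1,1).

Now H_k = ker ∂_k / im ∂_{k+1}, so:

  H_0: rank C_0 − rank ∂_1 = 3 − 2 = 1, and the invariant factors of ∂_1 are all 1, so H_0 ≅ Z.
  H_1: rank ker ∂_1 − rank ∂_2 = (3 − 2) − 0 = 1, and there is no ∂_2, so H_1 ≅ Z.

As a check, the Euler characteristic is 3 − 3 = 0, which agrees with 1 − 1 = 0.

Hence the Betti numbers are b_0 = 1, b_1 = 1.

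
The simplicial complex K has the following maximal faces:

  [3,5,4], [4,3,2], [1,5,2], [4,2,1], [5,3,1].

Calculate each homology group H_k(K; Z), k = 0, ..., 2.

Take the total order 1 < 2 < 3 < 4 < 5 on the vertex set. Then K (dimension 2) consists of the simplices:

  0-simplices (5): [1], [2], [3], [4], [5]
  1-simplices (10): [1,2], [1,3], [1,4], [1,5], [2,3], [2,4], [2,5], [3,4], [3,5], [4,5]
  2-simplices (5): [1,2,4], [1,2,5], [1,3,5], [2,3,4], [3,4,5]

so the chain groups are C_0 ≅ Z^5, C_1 ≅ Z^10, C_2 ≅ Z^5.

Boundary ∂_1: C_1 → C_0 maps an edge to its endpoints' difference, ∂[p,q] = q − p. For instance
  ∂[2,3] = [3] − [2].
The 5×10 boundary matrix has rank 4 and Smith normal form diag(1,1,1,1).

The boundary map ∂_2: C_2 → C_1 maps a triangle to the signed sum of its edges. For instance
  ∂[1,3,5] = [3,5] − [1,5] + [1,3],
  ∂[1,2,4] = [2,4] − [1,4] + [1,2].
This gives a 10×5 integer matrix of rank 5; reducing to Smith normal form yields diagonal entries (1,1,1,1,1).

Reading off H_k = ker ∂_k / im ∂_{k+1}:

  H_0: rank C_0 − rank ∂_1 = 5 − 4 = 1, and the invariant factors of ∂_1 are all 1, so H_0 = Z.
  H_1: rank ker ∂_1 − rank ∂_2 = (10 − 4) − 5 = 1, and the invariant factors of ∂_2 are all 1, so H_1 = Z.
  H_2: rank ker ∂_2 − rank ∂_3 = (5 − 5) − 0 = 0, and there is no ∂_3, so H_2 = 0.

As a check, the Euler characteristic is 5 − 10 + 5 = 0, which agrees with 1 − 1 + 0 = 0.

H_0 = Z,  H_1 = Z,  H_2 = 0.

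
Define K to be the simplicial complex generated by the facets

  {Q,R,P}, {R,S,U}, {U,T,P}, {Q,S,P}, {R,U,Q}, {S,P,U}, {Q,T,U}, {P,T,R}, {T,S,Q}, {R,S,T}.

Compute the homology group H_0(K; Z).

Take the total order P < Q < R < S < T < U on the vertex set. Then K (dimension 2) consists of the simplices:

  0-simplices (6): P, Q, R, S, T, U
  1-simplices (15): PQ, PR, PS, PT, PU, QR, QS, QT, QU, RS, RT, RU, ST, SU, TU
  2-simplices (10): PQR, PQS, PRT, PSU, PTU, QRU, QST, QTU, RST, RSU

Hence C_0 ≅ Z^6, C_1 ≅ Z^15, C_2 ≅ Z^10.

The boundary map ∂_1: C_1 → C_0 maps an edge to its endpoints' difference, ∂[p,q] = q − p. For instance
  ∂QR = R − Q.
As a 6×15 matrix over Z this has rank 5, with invariant factors (1,1,1,1,1).

Boundary ∂_2: C_2 → C_1 acts by ∂[p,q,r] = [q,r] − [p,r] + [p,q]. For instance
  ∂PTU = TU − PU + PT,
  ∂RSU = SU − RU + RS.
The resulting 15×10 matrix has rank 10, and its Smith normal form has invariant factors (1,1,1,1,1,1,1,1,1,2).

Now H_k = ker ∂_k / im ∂_{k+1}, so:

  H_0: rank C_0 − rank ∂_1 = 6 − 5 = 1, and the invariant factors of ∂_1 are all 1, so H_0 ≅ Z.

(K is a triangulation of the real projective plane RP^2.)

H_0 ≅ Z.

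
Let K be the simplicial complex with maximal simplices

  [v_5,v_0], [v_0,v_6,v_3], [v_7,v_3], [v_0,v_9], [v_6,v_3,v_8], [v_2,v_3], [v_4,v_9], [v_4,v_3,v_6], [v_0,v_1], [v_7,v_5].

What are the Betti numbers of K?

Take the total order v_0 < v_1 < v_2 < v_3 < v_4 < v_5 < v_6 < v_7 < v_8 < v_9 on the vertex set. Then K (dimension 2) consists of the simplices:

  0-simplices (10): [v_0], [v_1], [v_2], [v_3], [v_4], [v_5], [v_6], [v_7], [v_8], [v_9]
  1-simplices (14): [v_0,v_1], [v_0,v_3], [v_0,v_5], [v_0,v_6], [v_0,v_9], [v_2,v_3], [v_3,v_4], [v_3,v_6], [v_3,v_7], [v_3,v_8], [v_4,v_6], [v_4,v_9], [v_5,v_7], [v_6,v_8]
  2-simplices (3): [v_0,v_3,v_6], [v_3,v_4,v_6], [v_3,v_6,v_8]

so the chain groups are C_0 ≅ Z^10, C_1 ≅ Z^14, C_2 ≅ Z^3.

The boundary map ∂_1: C_1 → C_0 maps an edge to its endpoints' difference, ∂[p,q] = q − p. For instance
  ∂[v_0,v_6] = [v_6] − [v_0].
As a 10×14 matrix over Z this has rank 9, with invariant factors (1,1,1,1,1,1,1,1,1).

Boundary ∂_2: C_2 → C_1 maps a triangle to the signed sum of its edges. For instance
  ∂[v_0,v_3,v_6] = [v_3,v_6] − [v_0,v_6] + [v_0,v_3],
  ∂[v_3,v_4,v_6] = [v_4,v_6] − [v_3,v_6] + [v_3,v_4].
The resulting 14×3 matrix has rank 3, and its Smith normal form has invariant factors (1,1,1).

From H_k ≅ ker(∂_k) / im(∂_{k+1}) we obtain:

  H_0: rank C_0 − rank ∂_1 = 10 − 9 = 1, and the invariant factors of ∂_1 are all 1, so H_0 ≅ Z.
  H_1: rank ker ∂_1 − rank ∂_2 = (14 − 9) − 3 = 2, and the invariant factors of ∂_2 are all 1, so H_1 ≅ Z^2.
  H_2: rank ker ∂_2 − rank ∂_3 = (3 − 3) − 0 = 0, and there is no ∂_3, so H_2 ≅ 0.

Hence the Betti numbers are b_0 = 1, b_1 = 2, b_2 = 0.

b_0 = 1, b_1 = 2, b_2 = 0.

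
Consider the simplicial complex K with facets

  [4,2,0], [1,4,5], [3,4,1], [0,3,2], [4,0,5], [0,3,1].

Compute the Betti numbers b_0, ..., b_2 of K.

b_0 = 1, b_1 = 1, b_2 = 0.

Order the vertices as 0 < 1 < 2 < 3 < 4 < 5. Listing each simplex with vertices in this order, K has dimension 2 with simplices:

  0-simplices (6): [0], [1], [2], [3], [4], [5]
  1-simplices (12): [0,1], [0,2], [0,3], [0,4], [0,5], [1,3], [1,4], [1,5], [2,3], [2,4], [3,4], [4,5]
  2-simplices (6): [0,1,3], [0,2,3], [0,2,4], [0,4,5], [1,3,4], [1,4,5]

giving chain groups C_0 ≅ Z^6, C_1 ≅ Z^12, C_2 ≅ Z^6.

Boundary ∂_1: C_1 → C_0 maps an edge to its endpoints' difference, ∂[p,q] = q − p. For instance
  ∂[0,2] = [2] − [0].
The 6×12 boundary matrix has rank 5 and Smith normal form diag(1,1,1,1,1).

Boundary ∂_2: C_2 → C_1 sends each 2-simplex [p,q,r] to [q,r] − [p,r] + [p,q]. For instance
  ∂[1,3,4] = [3,4] − [1,4] + [1,3],
  ∂[0,2,4] = [2,4] − [0,4] + [0,2].
The resulting 12×6 matrix has rank 6, and its Smith normal form has invariant factors (1,1,1,1,1,1).

Reading off H_k = ker ∂_k / im ∂_{k+1}:

  H_0: rank C_0 − rank ∂_1 = 6 − 5 = 1, and the invariant factors of ∂_1 are all 1, so H_0 = Z.
  H_1: rank ker ∂_1 − rank ∂_2 = (12 − 5) − 6 = 1, and the invariant factors of ∂_2 are all 1, so H_1 = Z.
  H_2: rank ker ∂_2 − rank ∂_3 = (6 − 6) − 0 = 0, and there is no ∂_3, so H_2 = 0.

As a check, the Euler characteristic is 6 − 12 + 6 = 0, which agrees with 1 − 1 + 0 = 0.

Hence the Betti numbers are b_0 = 1, b_1 = 1, b_2 = 0.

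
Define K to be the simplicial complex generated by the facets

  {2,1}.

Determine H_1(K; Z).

H_1 = 0.

Fix the vertex order 1 < 2 and write every simplex with vertices in increasing order. Then dim K = 1 and the simplices of K are:

  0-simplices (2): [1], [2]
  1-simplices (1): [1,2]

so the chain groups are C_0 ≅ Z^2, C_1 ≅ Z^1.

The boundary map ∂_1: C_1 → C_0 is given by ∂[p,q] = [q] − [p]. For instance
  ∂[1,2] = [2] − [1].
The 2×1 boundary matrix has rank 1 and Smith normal form diag(1).

Reading off H_k = ker ∂_k / im ∂_{k+1}:

  H_1: rank ker ∂_1 − rank ∂_2 = (1 − 1) − 0 = 0, and there is no ∂_2, so H_1 = 0.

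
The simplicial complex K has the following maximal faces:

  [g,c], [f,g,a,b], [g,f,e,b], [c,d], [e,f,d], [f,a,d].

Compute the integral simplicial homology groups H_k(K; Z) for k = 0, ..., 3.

Order the vertices as a < b < c < d < e < f < g. Listing each simplex with vertices in this order, K has dimension 3 with simplices:

  0-simplices (7): a, b, c, d, e, f, g
  1-simplices (14): ab, ad, af, ag, be, bf, bg, cd, cg, de, df, ef, eg, fg
  2-simplices (9): abf, abg, adf, afg, bef, beg, bfg, def, efg
  3-simplices (2): abfg, befg

so the chain groups are C_0 ≅ Z^7, C_1 ≅ Z^14, C_2 ≅ Z^9, C_3 ≅ Z^2.

Boundary ∂_1: C_1 → C_0 maps an edge to its endpoints' difference, ∂[p,q] = q − p. For instance
  ∂ab = b − a.
The 7×14 boundary matrix has rank 6 and Smith normal form diag(1,1,1,1,1,1).

Boundary ∂_2: C_2 → C_1 sends each 2-simplex [p,q,r] to [q,r] − [p,r] + [p,q]. For instance
  ∂adf = df − af + ad,
  ∂def = ef − df + de.
The 14×9 boundary matrix has rank 7 and Smith normal form diag(1,1,1,1,1,1,1).

∂_3: C_3 → C_2 sends each 3-simplex σ to the alternating sum Σ_i (−1)^i (σ with its i-th vertex removed). For instance
  ∂abfg = bfg − afg + abg − abf,
  ∂befg = efg − bfg + beg − bef.
This gives a 9×2 integer matrix of rank 2; reducing to Smith normal form yields diagonal entries (1,1).

Reading off H_k = ker ∂_k / im ∂_{k+1}:

  H_0: rank C_0 − rank ∂_1 = 7 − 6 = 1, and the invariant factors of ∂_1 are all 1, so H_0 = Z.
  H_1: rank ker ∂_1 − rank ∂_2 = (14 − 6) − 7 = 1, and the invariant factors of ∂_2 are all 1, so H_1 = Z.
  H_2: rank ker ∂_2 − rank ∂_3 = (9 − 7) − 2 = 0, and the invariant factors of ∂_3 are all 1, so H_2 = 0.
  H_3: rank ker ∂_3 − rank ∂_4 = (2 − 2) − 0 = 0, and there is no ∂_4, so H_3 = 0.

As a check, the Euler characteristic is 7 − 14 + 9 − 2 = 0, which agrees with 1 − 1 + 0 − 0 = 0.

H_0 = Z,  H_1 = Z,  H_2 = 0,  H_3 = 0.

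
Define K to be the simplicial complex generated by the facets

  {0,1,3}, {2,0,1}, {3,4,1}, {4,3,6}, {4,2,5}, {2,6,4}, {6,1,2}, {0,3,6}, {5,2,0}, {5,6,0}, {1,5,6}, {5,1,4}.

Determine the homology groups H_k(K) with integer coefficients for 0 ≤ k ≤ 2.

We work with the vertex ordering 0 < 1 < 2 < 3 < 4 < 5 < 6. The simplices of K, each written with vertices in increasing order, are:

  0-simplices (7): [0], [1], [2], [3], [4], [5], [6]
  1-simplices (18): [0,1], [0,2], [0,3], [0,5], [0,6], [1,2], [1,3], [1,4], [1,5], [1,6], [2,4], [2,5], [2,6], [3,4], [3,6], [4,5], [4,6], [5,6]
  2-simplices (12): [0,1,2], [0,1,3], [0,2,5], [0,3,6], [0,5,6], [1,2,6], [1,3,4], [1,4,5], [1,5,6], [2,4,5], [2,4,6], [3,4,6]

Hence C_0 ≅ Z^7, C_1 ≅ Z^18, C_2 ≅ Z^12.

The boundary map ∂_1: C_1 → C_0 is given by ∂[p,q] = [q] − [p]. For instance
  ∂[0,6] = [6] − [0].
As a 7×18 matrix over Z this has rank 6, with invariant factors (1,1,1,1,1,1).

The boundary map ∂_2: C_2 → C_1 sends each 2-simplex [p,q,r] to [q,r] − [p,r] + [p,q]. For instance
  ∂[1,4,5] = [4,5] − [1,5] + [1,4],
  ∂[1,3,4] = [3,4] − [1,4] + [1,3].
The resulting 18×12 matrix has rank 12, and its Smith normal form has invariant factors (1,1,1,1,1,1,1,1,1,1,1,2).

Computing H_k = (kernel of ∂_k) / (image of ∂_{k+1}):

  H_0: rank C_0 − rank ∂_1 = 7 − 6 = 1, and the invariant factors of ∂_1 are all 1, so H_0 = Z.
  H_1: rank ker ∂_1 − rank ∂_2 = (18 − 6) − 12 = 0, and ∂_2 has invariant factor 2 > 1, so H_1 = Z/2.
  H_2: rank ker ∂_2 − rank ∂_3 = (12 − 12) − 0 = 0, and there is no ∂_3, so H_2 = 0.

H_0 = Z,  H_1 = Z/2,  H_2 = 0.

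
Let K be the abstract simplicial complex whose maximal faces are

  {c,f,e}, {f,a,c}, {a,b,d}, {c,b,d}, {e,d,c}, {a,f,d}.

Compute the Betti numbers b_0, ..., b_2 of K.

b_0 = 1, b_1 = 1, b_2 = 0.

Take the total order a < b < c < d < e < f on the vertex set. Then K (dimension 2) consists of the simplices:

  0-simplices (6): a, b, c, d, e, f
  1-simplices (12): ab, ac, ad, af, bc, bd, cd, ce, cf, de, df, ef
  2-simplices (6): abd, acf, adf, bcd, cde, cef

so the chain groups are C_0 ≅ Z^6, C_1 ≅ Z^12, C_2 ≅ Z^6.

The boundary map ∂_1: C_1 → C_0 maps an edge to its endpoints' difference, ∂[p,q] = q − p. For instance
  ∂bc = c − b.
This gives a 6×12 integer matrix of rank 5; reducing to Smith normal form yields diagonal entries (1,1,1,1,1).

∂_2: C_2 → C_1 acts by ∂[p,q,r] = [q,r] − [p,r] + [p,q]. For instance
  ∂bcd = cd − bd + bc,
  ∂cef = ef − cf + ce.
The resulting 12×6 matrix has rank 6, and its Smith normal form has invariant factors (1,1,1,1,1,1).

Reading off H_k = ker ∂_k / im ∂_{k+1}:

  H_0: rank C_0 − rank ∂_1 = 6 − 5 = 1, and the invariant factors of ∂_1 are all 1, so H_0 = Z.
  H_1: rank ker ∂_1 − rank ∂_2 = (12 − 5) − 6 = 1, and the invariant factors of ∂_2 are all 1, so H_1 = Z.
  H_2: rank ker ∂_2 − rank ∂_3 = (6 − 6) − 0 = 0, and there is no ∂_3, so H_2 = 0.

As a check, the Euler characteristic is 6 − 12 + 6 = 0, which agrees with 1 − 1 + 0 = 0.
(K is a triangulation of the cylinder S^1 x I.)

Hence the Betti numbers are b_0 = 1, b_1 = 1, b_2 = 0.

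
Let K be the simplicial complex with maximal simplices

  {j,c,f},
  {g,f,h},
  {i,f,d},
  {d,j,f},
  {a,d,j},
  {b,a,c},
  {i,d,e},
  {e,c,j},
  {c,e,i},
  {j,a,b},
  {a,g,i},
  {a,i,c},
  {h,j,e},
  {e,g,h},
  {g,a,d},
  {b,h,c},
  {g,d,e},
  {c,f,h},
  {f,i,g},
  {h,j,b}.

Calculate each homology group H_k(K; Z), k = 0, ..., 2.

We work with the vertex ordering a < b < c < d < e < f < g < h < i < j. The simplices of K, each written with vertices in increasing order, are:

  0-simplices (10): a, b, c, d, e, f, g, h, i, j
  1-simplices (30): ab, ac, ad, ag, ai, aj, bc, bh, bj, ce, cf, ch, ci, cj, de, df, dg, di, dj, eg, eh, ei, ej, fg, fh, fi, fj, gh, gi, hj
  2-simplices (20): abc, abj, aci, adg, adj, agi, bch, bhj, cei, cej, cfh, cfj, deg, dei, dfi, dfj, egh, ehj, fgh, fgi

Hence C_0 ≅ Z^10, C_1 ≅ Z^30, C_2 ≅ Z^20.

The boundary map ∂_1: C_1 → C_0 sends each edge [p,q] (with p < q) to q − p. For instance
  ∂ad = d − a.
This gives a 10×30 integer matrix of rank 9; reducing to Smith normal form yields diagonal entries (1,1,1,1,1,1,1,1,1).

The boundary map ∂_2: C_2 → C_1 acts by ∂[p,q,r] = [q,r] − [p,r] + [p,q]. For instance
  ∂ehj = hj − ej + eh,
  ∂cei = ei − ci + ce.
As a 30×20 matrix over Z this has rank 20, with invariant factors (1,1,1,1,1,1,1,1,1,1,1,1,1,1,1,1,1,1,1,2).

Computing H_k = (kernel of ∂_k) / (image of ∂_{k+1}):

  H_0: rank C_0 − rank ∂_1 = 10 − 9 = 1, and the invariant factors of ∂_1 are all 1, so H_0 = Z.
  H_1: rank ker ∂_1 − rank ∂_2 = (30 − 9) − 20 = 1, and ∂_2 has invariant factor 2 > 1, so H_1 = Z ⊕ Z/2Z.
  H_2: rank ker ∂_2 − rank ∂_3 = (20 − 20) − 0 = 0, and there is no ∂_3, so H_2 = 0.

(K is a triangulation of the Klein bottle.)

H_0 ≅ Z,  H_1 ≅ Z ⊕ Z/2Z,  H_2 = 0.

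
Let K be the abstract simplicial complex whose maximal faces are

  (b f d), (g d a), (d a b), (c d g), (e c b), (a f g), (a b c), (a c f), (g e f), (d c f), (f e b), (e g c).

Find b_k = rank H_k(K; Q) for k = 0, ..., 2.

We work with the vertex ordering a < b < c < d < e < f < g. The simplices of K, each written with vertices in increasing order, are:

  0-simplices (7): a, b, c, d, e, f, g
  1-simplices (18): ab, ac, ad, af, ag, bc, bd, be, bf, cd, ce, cf, cg, df, dg, ef, eg, fg
  2-simplices (12): abc, abd, acf, adg, afg, bce, bdf, bef, cdf, cdg, ceg, efg

so the chain groups are C_0 ≅ Z^7, C_1 ≅ Z^18, C_2 ≅ Z^12.

Boundary ∂_1: C_1 → C_0 sends each edge [p,q] (with p < q) to q − p.
The resulting 7×18 matrix has rank 6, and its Smith normal form has invariant factors (1,1,1,1,1,1).

∂_2: C_2 → C_1 maps a triangle to the signed sum of its edges. For instance
  ∂acf = cf − af + ac,
  ∂ceg = eg − cg + ce.
As a 18×12 matrix over Z this has rank 12, with invariant factors (1,1,1,1,1,1,1,1,1,1,1,2).

Computing H_k = (kernel of ∂_k) / (image of ∂_{k+1}):

  H_0: rank C_0 − rank ∂_1 = 7 − 6 = 1, and the invariant factors of ∂_1 are all 1, so H_0 ≅ Z.
  H_1: rank ker ∂_1 − rank ∂_2 = (18 − 6) − 12 = 0, and ∂_2 has invariant factor 2 > 1, so H_1 ≅ Z/2.
  H_2: rank ker ∂_2 − rank ∂_3 = (12 − 12) − 0 = 0, and there is no ∂_3, so H_2 ≅ 0.

Hence the Betti numbers are b_0 = 1, b_1 = 0, b_2 = 0.

b_0 = 1, b_1 = 0, b_2 = 0.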